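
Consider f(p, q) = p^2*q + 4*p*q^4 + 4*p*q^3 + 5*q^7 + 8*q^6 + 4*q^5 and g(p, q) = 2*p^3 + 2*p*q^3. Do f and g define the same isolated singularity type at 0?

No.

The Hessian of f at 0 is [[0, 0], [0, 0]] with rank 0, so corank 2. A Groebner basis of the Jacobian ideal J(f) in C{p,q} is {-2*p^2/3 + p*q^3 - 11*p*q^2/3 + 7*p*q/3 + 14*q^3/3, p*q/2 + q^4 + q^3, p^3 - 8*p^2/3 - 32*p*q^2/3 + 16*p*q/3 + 32*q^3/3, p^2*q + 8*p^2/3 + 38*p*q^2/3 - 22*p*q/3 - 44*q^3/3}; counting standard monomials gives mu = 8. Corank 2; j^3 = p^2*q has shape L^2 M (L != M), so D-series; mu = 8 gives D_8. The Hessian of g at 0 is [[0, 0], [0, 0]] with rank 0, so corank 2. A Groebner basis of the Jacobian ideal J(g) in C{p,q} is {p^3, p*q^2, 3*p^2 + q^3}; counting standard monomials gives mu = 7. Corank 2; j^3 = 2*p^3 is a perfect cube, so E-series; the 4-jet and mu = 7 give E_7. f is D_8 but g is E_7, hence not right-equivalent.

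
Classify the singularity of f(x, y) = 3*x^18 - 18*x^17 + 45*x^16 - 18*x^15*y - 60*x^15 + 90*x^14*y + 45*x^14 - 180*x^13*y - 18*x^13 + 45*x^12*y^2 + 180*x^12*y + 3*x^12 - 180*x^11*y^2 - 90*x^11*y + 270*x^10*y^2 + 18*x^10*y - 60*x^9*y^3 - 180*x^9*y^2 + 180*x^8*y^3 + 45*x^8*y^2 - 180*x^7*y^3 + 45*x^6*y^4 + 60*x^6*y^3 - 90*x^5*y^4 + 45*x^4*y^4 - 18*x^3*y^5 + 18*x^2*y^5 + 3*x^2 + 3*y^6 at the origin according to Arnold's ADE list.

A5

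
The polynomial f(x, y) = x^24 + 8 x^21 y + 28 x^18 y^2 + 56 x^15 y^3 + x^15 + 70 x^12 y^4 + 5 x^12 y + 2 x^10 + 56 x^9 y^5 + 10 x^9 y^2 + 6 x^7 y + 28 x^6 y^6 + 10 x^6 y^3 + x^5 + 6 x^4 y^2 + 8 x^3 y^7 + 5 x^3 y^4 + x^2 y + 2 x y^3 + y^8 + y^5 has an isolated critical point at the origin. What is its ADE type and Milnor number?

Type D9, Milnor number mu = 9.

The Hessian of f at 0 has rank 0. Corank 2; j^3 = x^2*y has shape L^2 M (L != M), so D-series; mu = 9 gives D_9.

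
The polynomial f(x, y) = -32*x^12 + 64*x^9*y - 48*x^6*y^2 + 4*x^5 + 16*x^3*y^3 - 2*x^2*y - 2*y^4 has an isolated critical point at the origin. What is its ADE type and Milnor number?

Type D_5, Milnor number mu = 5.

The Hessian of f at 0 is [[0, 0], [0, 0]] with rank 0, so corank 2. A Groebner basis of the Jacobian ideal J(f) in C{x,y} is {x^3, x^2/4 + y^3, x*y}; counting standard monomials gives mu = 5. Corank 2; j^3 = -2*x^2*y has shape L^2 M (L != M), so D-series; mu = 5 gives D_5.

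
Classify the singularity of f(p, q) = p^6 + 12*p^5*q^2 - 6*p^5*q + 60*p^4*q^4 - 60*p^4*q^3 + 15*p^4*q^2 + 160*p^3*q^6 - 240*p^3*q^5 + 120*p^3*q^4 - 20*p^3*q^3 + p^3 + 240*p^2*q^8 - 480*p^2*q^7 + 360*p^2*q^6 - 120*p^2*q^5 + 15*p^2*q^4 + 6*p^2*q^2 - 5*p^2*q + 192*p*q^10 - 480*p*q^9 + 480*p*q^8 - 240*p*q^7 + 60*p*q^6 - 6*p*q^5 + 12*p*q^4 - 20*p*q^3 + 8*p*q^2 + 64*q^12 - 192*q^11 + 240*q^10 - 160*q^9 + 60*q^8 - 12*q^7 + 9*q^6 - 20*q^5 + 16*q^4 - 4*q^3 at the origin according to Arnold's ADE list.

D7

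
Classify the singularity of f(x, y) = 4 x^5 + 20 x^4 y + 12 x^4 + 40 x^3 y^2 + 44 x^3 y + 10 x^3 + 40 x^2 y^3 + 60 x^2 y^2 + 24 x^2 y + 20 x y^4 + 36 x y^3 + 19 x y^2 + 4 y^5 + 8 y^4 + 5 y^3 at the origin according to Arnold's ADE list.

The Hessian of f at 0 is [[0, 0], [0, 0]] with rank 0, so corank 2. A Groebner basis of the Jacobian ideal J(f) in C{x,y} is {y^3, x^2 - y^2/6, x*y + y^2/2}; counting standard monomials gives mu = 4. Corank 2; j^3 = (x + y)*(10*x^2 + 14*x*y + 5*y^2) splits into three distinct lines over C (the quadratic factor has nonzero discriminant), so D_4.

D_4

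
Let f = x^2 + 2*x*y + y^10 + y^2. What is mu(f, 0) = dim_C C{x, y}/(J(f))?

9

The Hessian of f at 0 is [[2, 2], [2, 2]] with rank 1, so corank 1. A Groebner basis of the Jacobian ideal J(f) in C{x,y} is {y^9, x + y}; counting standard monomials gives mu = 9. Corank 1: A-series; mu = 9 gives A_9.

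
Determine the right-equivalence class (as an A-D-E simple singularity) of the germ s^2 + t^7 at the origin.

A_{6}

The Hessian of f at 0 has rank 1. Corank 1: A-series; mu = 6 gives A_6.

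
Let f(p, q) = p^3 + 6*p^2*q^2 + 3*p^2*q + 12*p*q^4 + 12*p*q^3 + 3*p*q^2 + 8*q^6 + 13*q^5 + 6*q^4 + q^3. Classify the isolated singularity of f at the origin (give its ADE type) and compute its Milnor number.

The Hessian of f at 0 has rank 0. Corank 2; j^3 = (p + q)^3 is a perfect cube, so E-series; the 5-jet and mu = 8 give E_8.

Type E_8, Milnor number mu = 8.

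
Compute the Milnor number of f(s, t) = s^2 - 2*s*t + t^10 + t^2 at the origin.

9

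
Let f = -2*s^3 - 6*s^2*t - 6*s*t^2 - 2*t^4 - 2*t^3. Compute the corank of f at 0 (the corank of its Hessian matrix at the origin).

The Hessian at 0 is [[0, 0], [0, 0]] of rank 0; hence corank 2.

2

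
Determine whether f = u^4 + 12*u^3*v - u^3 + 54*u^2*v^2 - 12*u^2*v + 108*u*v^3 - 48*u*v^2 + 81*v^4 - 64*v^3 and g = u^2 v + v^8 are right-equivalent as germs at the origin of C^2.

The Hessian of f at 0 has rank 0. Corank 2; j^3 = -(u + 4*v)^3 is a perfect cube, so E-series; the 4-jet and mu = 6 give E_6. The Hessian of g at 0 has rank 0. Corank 2; j^3 = u^2*v has shape L^2 M (L != M), so D-series; mu = 9 gives D_9. f is E_6 but g is D_9, hence not right-equivalent.

No.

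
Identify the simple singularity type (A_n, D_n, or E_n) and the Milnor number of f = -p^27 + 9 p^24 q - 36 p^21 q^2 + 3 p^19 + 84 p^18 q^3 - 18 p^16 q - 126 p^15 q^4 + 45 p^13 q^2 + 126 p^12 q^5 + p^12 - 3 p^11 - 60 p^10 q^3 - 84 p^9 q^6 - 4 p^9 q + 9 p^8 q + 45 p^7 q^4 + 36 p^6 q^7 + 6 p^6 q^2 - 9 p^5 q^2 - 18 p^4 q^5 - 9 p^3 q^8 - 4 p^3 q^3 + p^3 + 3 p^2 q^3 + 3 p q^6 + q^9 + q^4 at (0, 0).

Type E_6, Milnor number mu = 6.

The Hessian of f at 0 has rank 0. Corank 2; j^3 = p^3 is a perfect cube, so E-series; the 4-jet and mu = 6 give E_6.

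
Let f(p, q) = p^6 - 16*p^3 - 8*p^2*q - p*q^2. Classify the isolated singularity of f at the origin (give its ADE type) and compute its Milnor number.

Type D7, Milnor number mu = 7.

The Hessian of f at 0 is [[0, 0], [0, 0]] with rank 0, so corank 2. A Groebner basis of the Jacobian ideal J(f) in C{p,q} is {2048*p*q/3 + q^5 + 512*q^2/3, p*q^2 + q^3/4, p^2 + p*q/4}; counting standard monomials gives mu = 7. Corank 2; j^3 = -p*(4*p + q)^2 has shape L^2 M (L != M), so D-series; mu = 7 gives D_7.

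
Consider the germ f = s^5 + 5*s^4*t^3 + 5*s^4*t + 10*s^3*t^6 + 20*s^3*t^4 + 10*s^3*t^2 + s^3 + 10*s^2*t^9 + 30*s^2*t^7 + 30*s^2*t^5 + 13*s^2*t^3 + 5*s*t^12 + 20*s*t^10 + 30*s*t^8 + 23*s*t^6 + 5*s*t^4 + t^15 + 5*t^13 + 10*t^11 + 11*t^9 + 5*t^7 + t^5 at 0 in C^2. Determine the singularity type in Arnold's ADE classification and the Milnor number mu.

The Hessian of f at 0 is [[0, 0], [0, 0]] with rank 0, so corank 2. A Groebner basis of the Jacobian ideal J(f) in C{s,t} is {s^2/2 + s*t^3, -2*s^2 + t^4, s^3, s^2*t}; counting standard monomials gives mu = 8. Corank 2; j^3 = s^3 is a perfect cube, so E-series; the 5-jet and mu = 8 give E_8.

Type E_8, Milnor number mu = 8.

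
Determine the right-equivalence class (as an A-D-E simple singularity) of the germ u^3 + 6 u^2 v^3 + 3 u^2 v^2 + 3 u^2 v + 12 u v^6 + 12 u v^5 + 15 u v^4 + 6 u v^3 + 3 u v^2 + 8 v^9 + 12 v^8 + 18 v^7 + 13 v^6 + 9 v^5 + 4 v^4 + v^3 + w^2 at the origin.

The Hessian of f at 0 is [[0, 0, 0], [0, 0, 0], [0, 0, 2]] with rank 1, so corank 2. A Groebner basis of the Jacobian ideal J(f) in C{u,v,w} is {u^3 + 3*u^2/2 + 3*u*v + 3*v^2/2, u^2*v - u^2 - 2*u*v - v^2, u^2/2 + u*v^2 + u*v + v^2/2, v^3, w}; counting standard monomials gives mu = 6. Corank 2; j^3 = (u + v)^3 is a perfect cube, so E-series; the 4-jet and mu = 6 give E_6.

E_{6}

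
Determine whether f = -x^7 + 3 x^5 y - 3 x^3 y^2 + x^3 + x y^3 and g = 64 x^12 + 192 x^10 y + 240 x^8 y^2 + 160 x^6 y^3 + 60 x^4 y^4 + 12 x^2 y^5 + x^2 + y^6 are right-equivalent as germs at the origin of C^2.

No.

The Hessian of f at 0 has rank 0. Corank 2; j^3 = x^3 is a perfect cube, so E-series; the 4-jet and mu = 7 give E_7. The Hessian of g at 0 has rank 1. Corank 1: A-series; mu = 5 gives A_5. f is E_7 but g is A_5, hence not right-equivalent.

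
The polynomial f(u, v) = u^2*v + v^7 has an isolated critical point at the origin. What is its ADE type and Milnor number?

Type D_8, Milnor number mu = 8.

The Hessian of f at 0 has rank 0. Corank 2; j^3 = u^2*v has shape L^2 M (L != M), so D-series; mu = 8 gives D_8.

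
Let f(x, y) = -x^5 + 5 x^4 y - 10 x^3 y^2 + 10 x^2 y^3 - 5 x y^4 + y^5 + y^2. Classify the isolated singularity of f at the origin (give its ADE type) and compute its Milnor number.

Type A_4, Milnor number mu = 4.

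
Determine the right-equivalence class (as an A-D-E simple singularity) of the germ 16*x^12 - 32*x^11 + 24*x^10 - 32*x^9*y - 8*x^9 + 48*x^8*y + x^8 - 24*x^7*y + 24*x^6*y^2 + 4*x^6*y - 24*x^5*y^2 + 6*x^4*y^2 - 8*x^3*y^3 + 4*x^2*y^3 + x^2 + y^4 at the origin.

The Hessian of f at 0 has rank 1. Corank 1: A-series; mu = 3 gives A_3.

A_{3}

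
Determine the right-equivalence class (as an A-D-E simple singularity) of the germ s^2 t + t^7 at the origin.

D_8

The Hessian of f at 0 has rank 0. Corank 2; j^3 = s^2*t has shape L^2 M (L != M), so D-series; mu = 8 gives D_8.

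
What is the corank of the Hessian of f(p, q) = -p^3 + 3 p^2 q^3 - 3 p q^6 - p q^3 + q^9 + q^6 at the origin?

The Hessian at 0 is [[0, 0], [0, 0]] of rank 0; hence corank 2.

2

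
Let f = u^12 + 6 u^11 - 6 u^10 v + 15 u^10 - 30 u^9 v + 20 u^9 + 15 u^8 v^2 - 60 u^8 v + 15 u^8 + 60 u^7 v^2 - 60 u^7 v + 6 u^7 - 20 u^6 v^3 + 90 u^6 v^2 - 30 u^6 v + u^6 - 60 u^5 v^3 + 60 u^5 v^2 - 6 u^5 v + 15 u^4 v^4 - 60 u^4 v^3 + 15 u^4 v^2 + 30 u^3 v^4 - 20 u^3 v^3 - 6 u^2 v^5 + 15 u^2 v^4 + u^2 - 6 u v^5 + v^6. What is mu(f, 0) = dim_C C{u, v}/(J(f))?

5

The Hessian of f at 0 has rank 1. Corank 1: A-series; mu = 5 gives A_5.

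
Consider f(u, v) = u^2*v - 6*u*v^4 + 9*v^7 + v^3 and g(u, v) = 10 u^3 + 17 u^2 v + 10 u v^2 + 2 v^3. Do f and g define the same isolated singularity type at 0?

Yes.

The Hessian of f at 0 has rank 0. Corank 2; j^3 = v*(u^2 + v^2) splits into three distinct lines over C (the quadratic factor has nonzero discriminant), so D_4. The Hessian of g at 0 has rank 0. Corank 2; j^3 = (2*u + v)*(5*u^2 + 6*u*v + 2*v^2) splits into three distinct lines over C (the quadratic factor has nonzero discriminant), so D_4. Both have type D_4, hence right-equivalent.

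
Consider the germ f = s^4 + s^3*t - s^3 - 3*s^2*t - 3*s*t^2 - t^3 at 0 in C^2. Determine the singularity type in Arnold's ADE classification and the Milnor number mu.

Type E7, Milnor number mu = 7.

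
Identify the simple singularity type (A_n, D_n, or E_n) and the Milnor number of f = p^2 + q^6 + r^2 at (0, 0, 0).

Type A_{5}, Milnor number mu = 5.

The Hessian of f at 0 has rank 2. Corank 1: A-series; mu = 5 gives A_5.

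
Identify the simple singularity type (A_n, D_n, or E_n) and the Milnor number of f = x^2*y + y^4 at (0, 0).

The Hessian of f at 0 has rank 0. Corank 2; j^3 = x^2*y has shape L^2 M (L != M), so D-series; mu = 5 gives D_5.

Type D5, Milnor number mu = 5.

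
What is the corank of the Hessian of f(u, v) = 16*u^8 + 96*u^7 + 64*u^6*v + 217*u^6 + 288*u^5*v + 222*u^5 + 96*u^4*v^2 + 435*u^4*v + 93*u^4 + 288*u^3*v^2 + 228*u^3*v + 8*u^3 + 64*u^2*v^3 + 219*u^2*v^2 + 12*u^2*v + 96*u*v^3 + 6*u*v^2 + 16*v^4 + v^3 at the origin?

Hessian at 0 has rank 0.

2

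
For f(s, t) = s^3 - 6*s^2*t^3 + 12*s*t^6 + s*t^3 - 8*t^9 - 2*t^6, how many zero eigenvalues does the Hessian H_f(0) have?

Hessian at 0 has rank 0.

2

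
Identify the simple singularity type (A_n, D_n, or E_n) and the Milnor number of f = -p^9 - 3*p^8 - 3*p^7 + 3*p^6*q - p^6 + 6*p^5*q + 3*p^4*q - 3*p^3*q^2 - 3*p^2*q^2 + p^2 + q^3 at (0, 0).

Type A_2, Milnor number mu = 2.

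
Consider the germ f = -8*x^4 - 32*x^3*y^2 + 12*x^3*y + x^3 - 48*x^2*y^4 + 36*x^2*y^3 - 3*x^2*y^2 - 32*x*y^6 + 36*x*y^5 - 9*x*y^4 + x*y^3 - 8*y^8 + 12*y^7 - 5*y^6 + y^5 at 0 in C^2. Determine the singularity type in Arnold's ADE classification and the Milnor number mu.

Type E_7, Milnor number mu = 7.

The Hessian of f at 0 has rank 0. Corank 2; j^3 = x^3 is a perfect cube, so E-series; the 4-jet and mu = 7 give E_7.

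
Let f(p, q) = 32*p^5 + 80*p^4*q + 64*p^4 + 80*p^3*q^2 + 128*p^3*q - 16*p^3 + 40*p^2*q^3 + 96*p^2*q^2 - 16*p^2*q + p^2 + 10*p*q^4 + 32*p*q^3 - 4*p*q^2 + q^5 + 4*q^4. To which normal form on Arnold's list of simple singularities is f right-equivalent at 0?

A_{4}

The Hessian of f at 0 is [[2, 0], [0, 0]] with rank 1, so corank 1. A Groebner basis of the Jacobian ideal J(f) in C{p,q} is {-p/16 + q^3 + q^2/8, p^2, p*q - p/8 + q^2/4}; counting standard monomials gives mu = 4. Corank 1: A-series; mu = 4 gives A_4.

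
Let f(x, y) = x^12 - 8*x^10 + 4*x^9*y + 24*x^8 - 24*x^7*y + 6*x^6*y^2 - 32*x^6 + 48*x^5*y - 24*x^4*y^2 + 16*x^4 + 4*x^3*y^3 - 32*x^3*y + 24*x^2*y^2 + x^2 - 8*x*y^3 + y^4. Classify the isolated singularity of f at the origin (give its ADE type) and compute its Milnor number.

Type A_{3}, Milnor number mu = 3.

The Hessian of f at 0 has rank 1. Corank 1: A-series; mu = 3 gives A_3.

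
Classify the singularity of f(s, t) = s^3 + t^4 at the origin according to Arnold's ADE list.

The Hessian of f at 0 has rank 0. Corank 2; j^3 = s^3 is a perfect cube, so E-series; the 4-jet and mu = 6 give E_6.

E_6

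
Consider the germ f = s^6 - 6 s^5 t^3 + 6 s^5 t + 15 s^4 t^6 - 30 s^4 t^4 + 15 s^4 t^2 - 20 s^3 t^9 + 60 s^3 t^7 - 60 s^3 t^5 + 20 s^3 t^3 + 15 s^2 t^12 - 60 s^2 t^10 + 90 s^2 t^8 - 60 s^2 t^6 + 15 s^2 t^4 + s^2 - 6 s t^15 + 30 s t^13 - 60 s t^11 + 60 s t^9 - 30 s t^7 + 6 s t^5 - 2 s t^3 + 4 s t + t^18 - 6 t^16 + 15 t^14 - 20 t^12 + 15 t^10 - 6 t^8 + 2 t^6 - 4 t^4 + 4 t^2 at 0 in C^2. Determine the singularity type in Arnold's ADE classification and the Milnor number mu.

Type A_{5}, Milnor number mu = 5.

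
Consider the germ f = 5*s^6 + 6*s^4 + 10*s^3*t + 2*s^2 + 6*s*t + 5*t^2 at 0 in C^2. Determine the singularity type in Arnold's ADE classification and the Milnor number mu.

The Hessian of f at 0 has rank 2. Corank 0: nondegenerate Morse point, so A_1.

Type A1, Milnor number mu = 1.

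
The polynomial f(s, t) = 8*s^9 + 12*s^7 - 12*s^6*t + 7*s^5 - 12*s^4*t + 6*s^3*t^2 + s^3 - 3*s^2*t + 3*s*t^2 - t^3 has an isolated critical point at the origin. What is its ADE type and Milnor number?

The Hessian of f at 0 has rank 0. Corank 2; j^3 = (s - t)^3 is a perfect cube, so E-series; the 5-jet and mu = 8 give E_8.

Type E8, Milnor number mu = 8.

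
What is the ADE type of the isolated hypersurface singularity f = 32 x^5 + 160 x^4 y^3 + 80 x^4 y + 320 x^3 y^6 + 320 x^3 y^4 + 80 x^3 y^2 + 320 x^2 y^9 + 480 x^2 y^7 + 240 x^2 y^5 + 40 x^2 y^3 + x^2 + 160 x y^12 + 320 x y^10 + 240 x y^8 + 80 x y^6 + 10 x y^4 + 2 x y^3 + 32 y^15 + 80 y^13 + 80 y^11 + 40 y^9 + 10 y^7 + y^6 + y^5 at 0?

A4

The Hessian of f at 0 is [[2, 0], [0, 0]] with rank 1, so corank 1. A Groebner basis of the Jacobian ideal J(f) in C{x,y} is {x + y^3, x^2, x*y}; counting standard monomials gives mu = 4. Corank 1: A-series; mu = 4 gives A_4.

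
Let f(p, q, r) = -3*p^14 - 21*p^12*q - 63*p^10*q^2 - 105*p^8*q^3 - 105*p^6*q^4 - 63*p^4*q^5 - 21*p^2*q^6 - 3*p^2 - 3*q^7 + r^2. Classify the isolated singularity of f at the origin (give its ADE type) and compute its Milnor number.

Type A6, Milnor number mu = 6.

The Hessian of f at 0 is [[-6, 0, 0], [0, 0, 0], [0, 0, 2]] with rank 2, so corank 1. A Groebner basis of the Jacobian ideal J(f) in C{p,q,r} is {q^6, p, r}; counting standard monomials gives mu = 6. Corank 1: A-series; mu = 6 gives A_6.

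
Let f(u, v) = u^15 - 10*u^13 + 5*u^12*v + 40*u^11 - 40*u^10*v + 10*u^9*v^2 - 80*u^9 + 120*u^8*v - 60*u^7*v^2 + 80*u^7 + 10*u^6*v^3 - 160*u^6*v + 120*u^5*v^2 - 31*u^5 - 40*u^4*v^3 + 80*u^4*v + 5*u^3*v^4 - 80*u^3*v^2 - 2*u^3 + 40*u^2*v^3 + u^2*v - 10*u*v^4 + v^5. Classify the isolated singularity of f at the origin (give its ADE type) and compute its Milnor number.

Type D6, Milnor number mu = 6.

The Hessian of f at 0 is [[0, 0], [0, 0]] with rank 0, so corank 2. A Groebner basis of the Jacobian ideal J(f) in C{u,v} is {u*v/10 + v^4, u*v^2, u^2 - u*v/2}; counting standard monomials gives mu = 6. Corank 2; j^3 = -u^2*(2*u - v) has shape L^2 M (L != M), so D-series; mu = 6 gives D_6.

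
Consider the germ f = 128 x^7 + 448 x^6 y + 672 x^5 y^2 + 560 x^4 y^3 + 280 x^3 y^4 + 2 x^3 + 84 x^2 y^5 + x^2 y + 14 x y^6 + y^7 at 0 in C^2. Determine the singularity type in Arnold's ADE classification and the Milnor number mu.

Type D_{8}, Milnor number mu = 8.

The Hessian of f at 0 has rank 0. Corank 2; j^3 = x^2*(2*x + y) has shape L^2 M (L != M), so D-series; mu = 8 gives D_8.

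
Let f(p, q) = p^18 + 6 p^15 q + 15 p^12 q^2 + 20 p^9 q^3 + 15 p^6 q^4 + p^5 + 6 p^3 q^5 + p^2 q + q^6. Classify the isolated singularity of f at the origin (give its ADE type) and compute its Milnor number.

Type D_{7}, Milnor number mu = 7.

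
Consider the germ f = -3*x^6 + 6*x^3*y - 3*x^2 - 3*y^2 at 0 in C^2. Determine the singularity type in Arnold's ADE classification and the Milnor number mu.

The Hessian of f at 0 is [[-6, 0], [0, -6]] with rank 2, so corank 0. A Groebner basis of the Jacobian ideal J(f) in C{x,y} is {x, y}; counting standard monomials gives mu = 1. Corank 0: nondegenerate Morse point, so A_1.

Type A_1, Milnor number mu = 1.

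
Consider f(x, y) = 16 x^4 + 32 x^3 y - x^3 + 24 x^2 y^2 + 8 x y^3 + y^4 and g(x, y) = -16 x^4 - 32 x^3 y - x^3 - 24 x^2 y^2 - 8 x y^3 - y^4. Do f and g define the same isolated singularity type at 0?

Yes.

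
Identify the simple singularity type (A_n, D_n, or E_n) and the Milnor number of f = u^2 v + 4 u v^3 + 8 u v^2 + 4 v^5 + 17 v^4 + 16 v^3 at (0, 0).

The Hessian of f at 0 has rank 0. Corank 2; j^3 = v*(u + 4*v)^2 has shape L^2 M (L != M), so D-series; mu = 5 gives D_5.

Type D_{5}, Milnor number mu = 5.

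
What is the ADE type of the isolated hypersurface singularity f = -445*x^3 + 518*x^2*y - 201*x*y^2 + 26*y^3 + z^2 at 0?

D_{4}

The Hessian of f at 0 has rank 1. Corank 2; j^3 = -(5*x - 2*y)*(89*x^2 - 68*x*y + 13*y^2) splits into three distinct lines over C (the quadratic factor has nonzero discriminant), so D_4.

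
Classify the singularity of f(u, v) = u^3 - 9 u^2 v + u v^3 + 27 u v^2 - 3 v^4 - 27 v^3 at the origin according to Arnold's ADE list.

The Hessian of f at 0 has rank 0. Corank 2; j^3 = (u - 3*v)^3 is a perfect cube, so E-series; the 4-jet and mu = 7 give E_7.

E7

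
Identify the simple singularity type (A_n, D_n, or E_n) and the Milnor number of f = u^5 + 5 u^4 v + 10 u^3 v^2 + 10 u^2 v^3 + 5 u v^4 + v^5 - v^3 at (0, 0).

Type E_{8}, Milnor number mu = 8.

The Hessian of f at 0 has rank 0. Corank 2; j^3 = -v^3 is a perfect cube, so E-series; the 5-jet and mu = 8 give E_8.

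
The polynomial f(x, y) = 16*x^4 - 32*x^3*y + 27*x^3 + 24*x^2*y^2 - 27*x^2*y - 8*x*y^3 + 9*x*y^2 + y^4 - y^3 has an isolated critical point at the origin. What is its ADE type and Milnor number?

Type E6, Milnor number mu = 6.

The Hessian of f at 0 is [[0, 0], [0, 0]] with rank 0, so corank 2. A Groebner basis of the Jacobian ideal J(f) in C{x,y} is {y^4, x*y^2 - 7*y^3/18, x^2 - 2*x*y/3 + y^2/9}; counting standard monomials gives mu = 6. Corank 2; j^3 = (3*x - y)^3 is a perfect cube, so E-series; the 4-jet and mu = 6 give E_6.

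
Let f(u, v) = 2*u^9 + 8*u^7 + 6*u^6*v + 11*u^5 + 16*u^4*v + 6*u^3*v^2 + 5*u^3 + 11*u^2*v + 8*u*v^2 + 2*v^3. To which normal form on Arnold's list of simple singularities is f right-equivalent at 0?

The Hessian of f at 0 is [[0, 0], [0, 0]] with rank 0, so corank 2. A Groebner basis of the Jacobian ideal J(f) in C{u,v} is {v^3, u^2 + 2*v^2, u*v - v^2}; counting standard monomials gives mu = 4. Corank 2; j^3 = (u + v)*(5*u^2 + 6*u*v + 2*v^2) splits into three distinct lines over C (the quadratic factor has nonzero discriminant), so D_4.

D_4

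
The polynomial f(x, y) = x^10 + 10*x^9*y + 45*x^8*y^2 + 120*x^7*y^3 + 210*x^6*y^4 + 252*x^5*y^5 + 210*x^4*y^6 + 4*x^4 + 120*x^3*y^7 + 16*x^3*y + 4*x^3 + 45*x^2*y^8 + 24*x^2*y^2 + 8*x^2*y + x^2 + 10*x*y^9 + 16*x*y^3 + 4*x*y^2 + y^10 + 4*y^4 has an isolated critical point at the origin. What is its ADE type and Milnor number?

Type A_9, Milnor number mu = 9.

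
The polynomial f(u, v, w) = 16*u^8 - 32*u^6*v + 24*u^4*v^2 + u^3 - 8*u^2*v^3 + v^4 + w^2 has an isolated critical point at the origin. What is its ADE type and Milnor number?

Type E_{6}, Milnor number mu = 6.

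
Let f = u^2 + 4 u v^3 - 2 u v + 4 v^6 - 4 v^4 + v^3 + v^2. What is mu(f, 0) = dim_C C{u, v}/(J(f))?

The Hessian of f at 0 has rank 1. Corank 1: A-series; mu = 2 gives A_2.

2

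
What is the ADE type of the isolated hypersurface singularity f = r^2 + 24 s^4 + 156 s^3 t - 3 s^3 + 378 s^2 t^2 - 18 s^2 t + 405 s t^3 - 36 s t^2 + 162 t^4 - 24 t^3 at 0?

E7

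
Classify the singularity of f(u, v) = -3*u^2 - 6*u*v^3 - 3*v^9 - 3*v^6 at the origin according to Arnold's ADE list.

A_8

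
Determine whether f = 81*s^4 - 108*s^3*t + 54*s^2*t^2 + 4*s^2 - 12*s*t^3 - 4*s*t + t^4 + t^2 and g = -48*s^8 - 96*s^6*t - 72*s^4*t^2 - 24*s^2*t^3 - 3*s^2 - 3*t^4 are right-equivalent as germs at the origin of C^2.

The Hessian of f at 0 has rank 1. Corank 1: A-series; mu = 3 gives A_3. The Hessian of g at 0 has rank 1. Corank 1: A-series; mu = 3 gives A_3. Both have type A_3, hence right-equivalent.

Yes.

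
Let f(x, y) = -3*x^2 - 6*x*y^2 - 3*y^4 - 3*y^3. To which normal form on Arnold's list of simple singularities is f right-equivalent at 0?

A2

The Hessian of f at 0 has rank 1. Corank 1: A-series; mu = 2 gives A_2.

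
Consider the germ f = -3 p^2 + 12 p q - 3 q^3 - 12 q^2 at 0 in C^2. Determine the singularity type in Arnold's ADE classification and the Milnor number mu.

Type A_{2}, Milnor number mu = 2.

The Hessian of f at 0 has rank 1. Corank 1: A-series; mu = 2 gives A_2.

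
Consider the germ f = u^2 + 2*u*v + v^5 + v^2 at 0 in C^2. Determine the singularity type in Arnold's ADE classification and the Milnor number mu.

The Hessian of f at 0 is [[2, 2], [2, 2]] with rank 1, so corank 1. A Groebner basis of the Jacobian ideal J(f) in C{u,v} is {v^4, u + v}; counting standard monomials gives mu = 4. Corank 1: A-series; mu = 4 gives A_4.

Type A_4, Milnor number mu = 4.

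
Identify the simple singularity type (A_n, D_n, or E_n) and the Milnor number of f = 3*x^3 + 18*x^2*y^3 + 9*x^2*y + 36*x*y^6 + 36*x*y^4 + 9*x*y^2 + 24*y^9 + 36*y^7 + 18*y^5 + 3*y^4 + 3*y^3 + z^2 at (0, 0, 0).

Type E6, Milnor number mu = 6.

The Hessian of f at 0 is [[0, 0, 0], [0, 0, 0], [0, 0, 2]] with rank 1, so corank 2. A Groebner basis of the Jacobian ideal J(f) in C{x,y,z} is {y^3, x^2 + 2*x*y + y^2, z}; counting standard monomials gives mu = 6. Corank 2; j^3 = 3*(x + y)^3 is a perfect cube, so E-series; the 4-jet and mu = 6 give E_6.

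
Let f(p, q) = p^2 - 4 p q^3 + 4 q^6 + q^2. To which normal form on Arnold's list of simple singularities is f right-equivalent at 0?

A1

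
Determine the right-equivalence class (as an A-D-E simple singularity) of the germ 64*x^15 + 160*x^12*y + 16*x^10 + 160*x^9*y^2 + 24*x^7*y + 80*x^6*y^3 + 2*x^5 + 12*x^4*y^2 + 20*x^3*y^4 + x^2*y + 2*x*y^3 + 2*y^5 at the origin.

The Hessian of f at 0 has rank 0. Corank 2; j^3 = x^2*y has shape L^2 M (L != M), so D-series; mu = 6 gives D_6.

D6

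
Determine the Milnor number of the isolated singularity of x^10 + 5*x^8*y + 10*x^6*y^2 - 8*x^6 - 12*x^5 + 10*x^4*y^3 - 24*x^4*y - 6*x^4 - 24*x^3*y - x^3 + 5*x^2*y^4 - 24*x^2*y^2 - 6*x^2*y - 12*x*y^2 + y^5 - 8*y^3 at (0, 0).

8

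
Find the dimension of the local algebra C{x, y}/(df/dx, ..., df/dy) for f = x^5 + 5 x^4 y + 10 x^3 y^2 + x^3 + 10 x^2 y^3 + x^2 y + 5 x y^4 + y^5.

6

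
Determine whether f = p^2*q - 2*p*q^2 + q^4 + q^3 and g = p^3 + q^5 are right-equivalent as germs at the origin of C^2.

The Hessian of f at 0 is [[0, 0], [0, 0]] with rank 0, so corank 2. A Groebner basis of the Jacobian ideal J(f) in C{p,q} is {p^3 + p^2/4 - q^2/4, p^2/4 + q^3 - q^2/4, p*q - q^2}; counting standard monomials gives mu = 5. Corank 2; j^3 = q*(p - q)^2 has shape L^2 M (L != M), so D-series; mu = 5 gives D_5. The Hessian of g at 0 is [[0, 0], [0, 0]] with rank 0, so corank 2. A Groebner basis of the Jacobian ideal J(g) in C{p,q} is {q^4, p^2}; counting standard monomials gives mu = 8. Corank 2; j^3 = p^3 is a perfect cube, so E-series; the 5-jet and mu = 8 give E_8. f is D_5 but g is E_8, hence not right-equivalent.

No.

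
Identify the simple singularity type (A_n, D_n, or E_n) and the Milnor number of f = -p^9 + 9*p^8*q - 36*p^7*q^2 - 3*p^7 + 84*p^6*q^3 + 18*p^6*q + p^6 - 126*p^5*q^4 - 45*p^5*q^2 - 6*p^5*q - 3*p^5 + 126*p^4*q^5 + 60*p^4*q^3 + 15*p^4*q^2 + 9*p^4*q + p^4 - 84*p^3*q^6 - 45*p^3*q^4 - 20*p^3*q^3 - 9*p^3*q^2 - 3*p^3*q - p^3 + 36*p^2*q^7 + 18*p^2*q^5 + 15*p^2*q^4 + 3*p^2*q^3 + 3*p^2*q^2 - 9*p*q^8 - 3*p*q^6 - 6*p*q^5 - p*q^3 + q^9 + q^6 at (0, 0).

Type E7, Milnor number mu = 7.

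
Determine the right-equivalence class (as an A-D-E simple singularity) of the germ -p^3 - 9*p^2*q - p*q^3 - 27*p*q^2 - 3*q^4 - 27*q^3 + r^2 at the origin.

The Hessian of f at 0 is [[0, 0, 0], [0, 0, 0], [0, 0, 2]] with rank 1, so corank 2. A Groebner basis of the Jacobian ideal J(f) in C{p,q,r} is {p^3 + 9*p^2*q + 162*p^2 + 972*p*q + 1458*q^2, -9*p^2 + p*q^2 - 54*p*q - 81*q^2, 3*p^2 + 18*p*q + q^3 + 27*q^2, r}; counting standard monomials gives mu = 7. Corank 2; j^3 = -(p + 3*q)^3 is a perfect cube, so E-series; the 4-jet and mu = 7 give E_7.

E7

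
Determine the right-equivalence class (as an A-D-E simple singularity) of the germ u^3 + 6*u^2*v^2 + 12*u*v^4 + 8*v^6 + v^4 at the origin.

The Hessian of f at 0 is [[0, 0], [0, 0]] with rank 0, so corank 2. A Groebner basis of the Jacobian ideal J(f) in C{u,v} is {u^3, u^2*v, u^2/4 + u*v^2, v^3}; counting standard monomials gives mu = 6. Corank 2; j^3 = u^3 is a perfect cube, so E-series; the 4-jet and mu = 6 give E_6.

E6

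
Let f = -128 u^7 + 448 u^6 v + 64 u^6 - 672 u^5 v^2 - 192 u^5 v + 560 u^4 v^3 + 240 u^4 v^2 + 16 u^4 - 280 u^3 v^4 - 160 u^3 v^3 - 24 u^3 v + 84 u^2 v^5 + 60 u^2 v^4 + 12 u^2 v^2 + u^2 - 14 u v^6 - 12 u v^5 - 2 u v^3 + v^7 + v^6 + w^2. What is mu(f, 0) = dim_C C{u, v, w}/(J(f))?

The Hessian of f at 0 has rank 2. Corank 1: A-series; mu = 6 gives A_6.

6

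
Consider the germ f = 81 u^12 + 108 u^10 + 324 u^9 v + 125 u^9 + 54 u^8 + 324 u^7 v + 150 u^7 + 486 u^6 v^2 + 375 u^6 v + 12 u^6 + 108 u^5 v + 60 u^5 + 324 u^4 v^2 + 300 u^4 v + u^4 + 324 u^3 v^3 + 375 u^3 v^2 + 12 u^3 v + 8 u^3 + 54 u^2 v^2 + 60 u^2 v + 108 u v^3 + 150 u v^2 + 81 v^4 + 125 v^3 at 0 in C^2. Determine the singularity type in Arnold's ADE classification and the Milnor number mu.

Type E6, Milnor number mu = 6.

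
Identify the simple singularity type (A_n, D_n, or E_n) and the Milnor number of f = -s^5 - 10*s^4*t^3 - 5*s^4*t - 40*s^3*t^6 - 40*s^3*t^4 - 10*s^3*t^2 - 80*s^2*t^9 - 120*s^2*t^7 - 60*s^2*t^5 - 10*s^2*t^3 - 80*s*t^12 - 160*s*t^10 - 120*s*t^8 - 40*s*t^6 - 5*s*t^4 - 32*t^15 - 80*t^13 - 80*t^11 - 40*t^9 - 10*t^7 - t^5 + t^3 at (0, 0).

Type E_{8}, Milnor number mu = 8.

The Hessian of f at 0 has rank 0. Corank 2; j^3 = t^3 is a perfect cube, so E-series; the 5-jet and mu = 8 give E_8.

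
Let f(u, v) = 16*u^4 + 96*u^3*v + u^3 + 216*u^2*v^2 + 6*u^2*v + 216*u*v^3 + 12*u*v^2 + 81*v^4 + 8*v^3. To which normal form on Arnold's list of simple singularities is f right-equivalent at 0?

The Hessian of f at 0 has rank 0. Corank 2; j^3 = (u + 2*v)^3 is a perfect cube, so E-series; the 4-jet and mu = 6 give E_6.

E_{6}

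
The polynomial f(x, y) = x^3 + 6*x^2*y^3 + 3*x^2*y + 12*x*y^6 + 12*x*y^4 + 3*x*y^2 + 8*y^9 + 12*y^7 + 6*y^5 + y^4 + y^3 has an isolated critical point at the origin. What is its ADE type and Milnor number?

Type E_6, Milnor number mu = 6.

The Hessian of f at 0 is [[0, 0], [0, 0]] with rank 0, so corank 2. A Groebner basis of the Jacobian ideal J(f) in C{x,y} is {y^3, x^2 + 2*x*y + y^2}; counting standard monomials gives mu = 6. Corank 2; j^3 = (x + y)^3 is a perfect cube, so E-series; the 4-jet and mu = 6 give E_6.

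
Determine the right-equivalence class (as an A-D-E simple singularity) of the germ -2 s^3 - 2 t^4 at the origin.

The Hessian of f at 0 has rank 0. Corank 2; j^3 = -2*s^3 is a perfect cube, so E-series; the 4-jet and mu = 6 give E_6.

E_{6}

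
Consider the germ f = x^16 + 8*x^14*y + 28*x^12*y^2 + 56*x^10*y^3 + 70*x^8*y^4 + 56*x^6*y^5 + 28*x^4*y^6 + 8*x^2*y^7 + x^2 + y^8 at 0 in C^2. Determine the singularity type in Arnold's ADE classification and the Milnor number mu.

Type A_7, Milnor number mu = 7.

The Hessian of f at 0 is [[2, 0], [0, 0]] with rank 1, so corank 1. A Groebner basis of the Jacobian ideal J(f) in C{x,y} is {y^7, x}; counting standard monomials gives mu = 7. Corank 1: A-series; mu = 7 gives A_7.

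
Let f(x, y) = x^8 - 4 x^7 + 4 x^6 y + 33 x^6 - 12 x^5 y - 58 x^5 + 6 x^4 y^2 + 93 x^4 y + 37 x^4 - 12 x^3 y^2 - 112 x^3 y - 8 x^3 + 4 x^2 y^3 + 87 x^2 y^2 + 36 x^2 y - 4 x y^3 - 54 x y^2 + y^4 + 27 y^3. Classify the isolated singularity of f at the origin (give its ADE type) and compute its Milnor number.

Type E_6, Milnor number mu = 6.

The Hessian of f at 0 has rank 0. Corank 2; j^3 = -(2*x - 3*y)^3 is a perfect cube, so E-series; the 4-jet and mu = 6 give E_6.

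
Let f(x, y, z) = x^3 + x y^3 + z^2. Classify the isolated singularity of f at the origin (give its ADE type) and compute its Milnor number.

The Hessian of f at 0 has rank 1. Corank 2; j^3 = x^3 is a perfect cube, so E-series; the 4-jet and mu = 7 give E_7.

Type E_{7}, Milnor number mu = 7.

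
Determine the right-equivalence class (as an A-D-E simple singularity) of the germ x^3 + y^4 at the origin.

E6

The Hessian of f at 0 has rank 0. Corank 2; j^3 = x^3 is a perfect cube, so E-series; the 4-jet and mu = 6 give E_6.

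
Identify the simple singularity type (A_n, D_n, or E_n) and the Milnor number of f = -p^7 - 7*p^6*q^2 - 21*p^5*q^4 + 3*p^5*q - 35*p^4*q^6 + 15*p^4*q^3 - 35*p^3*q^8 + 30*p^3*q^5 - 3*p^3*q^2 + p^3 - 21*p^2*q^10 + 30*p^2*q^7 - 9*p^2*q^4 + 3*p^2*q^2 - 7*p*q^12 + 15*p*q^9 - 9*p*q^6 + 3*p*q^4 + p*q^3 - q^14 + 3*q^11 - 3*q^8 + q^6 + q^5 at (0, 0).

Type E_7, Milnor number mu = 7.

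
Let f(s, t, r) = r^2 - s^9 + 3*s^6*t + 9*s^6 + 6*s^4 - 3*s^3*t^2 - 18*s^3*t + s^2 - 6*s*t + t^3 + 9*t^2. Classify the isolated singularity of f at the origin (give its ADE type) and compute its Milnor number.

Type A2, Milnor number mu = 2.

The Hessian of f at 0 is [[2, -6, 0], [-6, 18, 0], [0, 0, 2]] with rank 2, so corank 1. A Groebner basis of the Jacobian ideal J(f) in C{s,t,r} is {t^2, s - 3*t, r}; counting standard monomials gives mu = 2. Corank 1: A-series; mu = 2 gives A_2.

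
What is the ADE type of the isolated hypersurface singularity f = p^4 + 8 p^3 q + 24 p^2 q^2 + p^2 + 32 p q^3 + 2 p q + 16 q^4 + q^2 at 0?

The Hessian of f at 0 has rank 1. Corank 1: A-series; mu = 3 gives A_3.

A_3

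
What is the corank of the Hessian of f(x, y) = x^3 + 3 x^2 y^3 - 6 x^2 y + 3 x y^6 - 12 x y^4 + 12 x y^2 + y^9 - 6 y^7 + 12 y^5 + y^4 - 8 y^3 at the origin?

2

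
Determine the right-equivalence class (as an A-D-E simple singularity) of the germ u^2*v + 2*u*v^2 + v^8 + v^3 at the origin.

The Hessian of f at 0 is [[0, 0], [0, 0]] with rank 0, so corank 2. A Groebner basis of the Jacobian ideal J(f) in C{u,v} is {u^2/8 + v^7 - v^2/8, u^3 + v^3, u*v + v^2}; counting standard monomials gives mu = 9. Corank 2; j^3 = v*(u + v)^2 has shape L^2 M (L != M), so D-series; mu = 9 gives D_9.

D_9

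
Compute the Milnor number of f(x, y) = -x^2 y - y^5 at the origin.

6

The Hessian of f at 0 has rank 0. Corank 2; j^3 = -x^2*y has shape L^2 M (L != M), so D-series; mu = 6 gives D_6.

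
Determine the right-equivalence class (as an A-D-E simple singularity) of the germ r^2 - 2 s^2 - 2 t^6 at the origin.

A_{5}

The Hessian of f at 0 has rank 2. Corank 1: A-series; mu = 5 gives A_5.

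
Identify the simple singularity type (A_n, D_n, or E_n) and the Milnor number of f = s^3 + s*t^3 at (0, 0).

Type E7, Milnor number mu = 7.

The Hessian of f at 0 is [[0, 0], [0, 0]] with rank 0, so corank 2. A Groebner basis of the Jacobian ideal J(f) in C{s,t} is {s^3, s*t^2, 3*s^2 + t^3}; counting standard monomials gives mu = 7. Corank 2; j^3 = s^3 is a perfect cube, so E-series; the 4-jet and mu = 7 give E_7.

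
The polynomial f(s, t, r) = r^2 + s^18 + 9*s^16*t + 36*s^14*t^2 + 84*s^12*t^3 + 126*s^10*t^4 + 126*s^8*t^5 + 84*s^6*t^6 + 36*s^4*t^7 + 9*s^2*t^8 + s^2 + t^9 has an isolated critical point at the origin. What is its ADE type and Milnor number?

The Hessian of f at 0 is [[2, 0, 0], [0, 0, 0], [0, 0, 2]] with rank 2, so corank 1. A Groebner basis of the Jacobian ideal J(f) in C{s,t,r} is {t^8, s, r}; counting standard monomials gives mu = 8. Corank 1: A-series; mu = 8 gives A_8.

Type A_8, Milnor number mu = 8.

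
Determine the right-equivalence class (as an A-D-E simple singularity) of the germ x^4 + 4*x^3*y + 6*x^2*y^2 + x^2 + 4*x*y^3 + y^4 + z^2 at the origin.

The Hessian of f at 0 has rank 2. Corank 1: A-series; mu = 3 gives A_3.

A3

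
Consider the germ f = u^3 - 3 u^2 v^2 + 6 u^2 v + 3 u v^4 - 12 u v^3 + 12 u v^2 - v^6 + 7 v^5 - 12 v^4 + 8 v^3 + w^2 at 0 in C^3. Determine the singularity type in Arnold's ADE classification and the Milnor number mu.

Type E8, Milnor number mu = 8.

The Hessian of f at 0 is [[0, 0, 0], [0, 0, 0], [0, 0, 2]] with rank 1, so corank 2. A Groebner basis of the Jacobian ideal J(f) in C{u,v,w} is {v^4, u^3 + 6*u^2*v + 6*u^2 + 24*u*v - 16*v^3 + 24*v^2, -u^2/2 + u*v^2 - 2*u*v + 2*v^3 - 2*v^2, w}; counting standard monomials gives mu = 8. Corank 2; j^3 = (u + 2*v)^3 is a perfect cube, so E-series; the 5-jet and mu = 8 give E_8.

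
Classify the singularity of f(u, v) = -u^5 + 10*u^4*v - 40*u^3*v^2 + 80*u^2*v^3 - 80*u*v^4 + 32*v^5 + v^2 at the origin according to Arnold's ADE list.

A_{4}

The Hessian of f at 0 is [[0, 0], [0, 2]] with rank 1, so corank 1. A Groebner basis of the Jacobian ideal J(f) in C{u,v} is {u^4, v}; counting standard monomials gives mu = 4. Corank 1: A-series; mu = 4 gives A_4.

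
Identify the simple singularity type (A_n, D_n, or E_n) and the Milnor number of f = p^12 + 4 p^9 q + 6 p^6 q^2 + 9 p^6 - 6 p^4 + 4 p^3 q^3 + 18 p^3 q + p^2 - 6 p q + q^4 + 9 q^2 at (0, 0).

Type A_{3}, Milnor number mu = 3.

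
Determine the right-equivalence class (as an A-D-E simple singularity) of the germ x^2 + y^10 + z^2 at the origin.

A_{9}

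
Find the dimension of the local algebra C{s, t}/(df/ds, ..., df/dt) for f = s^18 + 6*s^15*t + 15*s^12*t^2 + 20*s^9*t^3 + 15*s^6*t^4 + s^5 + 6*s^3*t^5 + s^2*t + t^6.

The Hessian of f at 0 is [[0, 0], [0, 0]] with rank 0, so corank 2. A Groebner basis of the Jacobian ideal J(f) in C{s,t} is {s^2/6 + t^5, s^3, s*t}; counting standard monomials gives mu = 7. Corank 2; j^3 = s^2*t has shape L^2 M (L != M), so D-series; mu = 7 gives D_7.

7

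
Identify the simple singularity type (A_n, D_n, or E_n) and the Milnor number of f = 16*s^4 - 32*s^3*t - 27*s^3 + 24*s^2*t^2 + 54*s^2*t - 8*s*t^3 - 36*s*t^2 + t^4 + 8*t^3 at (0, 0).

Type E6, Milnor number mu = 6.

The Hessian of f at 0 is [[0, 0], [0, 0]] with rank 0, so corank 2. A Groebner basis of the Jacobian ideal J(f) in C{s,t} is {t^4, s*t^2 - 11*t^3/18, s^2 - 4*s*t/3 + 4*t^2/9}; counting standard monomials gives mu = 6. Corank 2; j^3 = -(3*s - 2*t)^3 is a perfect cube, so E-series; the 4-jet and mu = 6 give E_6.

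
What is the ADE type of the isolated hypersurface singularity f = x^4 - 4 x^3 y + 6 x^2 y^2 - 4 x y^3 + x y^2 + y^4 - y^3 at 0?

The Hessian of f at 0 has rank 0. Corank 2; j^3 = y^2*(x - y) has shape L^2 M (L != M), so D-series; mu = 5 gives D_5.

D_5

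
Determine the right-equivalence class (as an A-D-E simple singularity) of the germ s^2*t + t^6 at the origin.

The Hessian of f at 0 is [[0, 0], [0, 0]] with rank 0, so corank 2. A Groebner basis of the Jacobian ideal J(f) in C{s,t} is {s^2/6 + t^5, s^3, s*t}; counting standard monomials gives mu = 7. Corank 2; j^3 = s^2*t has shape L^2 M (L != M), so D-series; mu = 7 gives D_7.

D_7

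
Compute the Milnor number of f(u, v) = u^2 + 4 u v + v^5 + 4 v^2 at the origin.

The Hessian of f at 0 has rank 1. Corank 1: A-series; mu = 4 gives A_4.

4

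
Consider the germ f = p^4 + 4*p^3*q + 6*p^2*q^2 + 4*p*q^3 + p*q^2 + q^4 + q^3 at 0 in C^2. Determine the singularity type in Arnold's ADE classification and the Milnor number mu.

The Hessian of f at 0 has rank 0. Corank 2; j^3 = q^2*(p + q) has shape L^2 M (L != M), so D-series; mu = 5 gives D_5.

Type D5, Milnor number mu = 5.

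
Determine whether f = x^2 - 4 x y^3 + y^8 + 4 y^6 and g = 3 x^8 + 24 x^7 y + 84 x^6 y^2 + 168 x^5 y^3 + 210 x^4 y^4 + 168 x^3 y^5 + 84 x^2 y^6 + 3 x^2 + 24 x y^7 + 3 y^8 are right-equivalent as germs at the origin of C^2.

The Hessian of f at 0 is [[2, 0], [0, 0]] with rank 1, so corank 1. A Groebner basis of the Jacobian ideal J(f) in C{x,y} is {x^3, x^2*y, -x/2 + y^3}; counting standard monomials gives mu = 7. Corank 1: A-series; mu = 7 gives A_7. The Hessian of g at 0 is [[6, 0], [0, 0]] with rank 1, so corank 1. A Groebner basis of the Jacobian ideal J(g) in C{x,y} is {y^7, x}; counting standard monomials gives mu = 7. Corank 1: A-series; mu = 7 gives A_7. Both have type A_7, hence right-equivalent.

Yes.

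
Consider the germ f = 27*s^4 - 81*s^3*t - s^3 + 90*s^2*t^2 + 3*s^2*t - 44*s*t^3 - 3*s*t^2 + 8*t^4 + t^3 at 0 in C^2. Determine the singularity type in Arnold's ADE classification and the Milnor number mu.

Type E_7, Milnor number mu = 7.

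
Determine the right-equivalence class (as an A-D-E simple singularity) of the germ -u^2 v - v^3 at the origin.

D4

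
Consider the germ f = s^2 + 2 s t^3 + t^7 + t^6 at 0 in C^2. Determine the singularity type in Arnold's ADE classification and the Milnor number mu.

Type A6, Milnor number mu = 6.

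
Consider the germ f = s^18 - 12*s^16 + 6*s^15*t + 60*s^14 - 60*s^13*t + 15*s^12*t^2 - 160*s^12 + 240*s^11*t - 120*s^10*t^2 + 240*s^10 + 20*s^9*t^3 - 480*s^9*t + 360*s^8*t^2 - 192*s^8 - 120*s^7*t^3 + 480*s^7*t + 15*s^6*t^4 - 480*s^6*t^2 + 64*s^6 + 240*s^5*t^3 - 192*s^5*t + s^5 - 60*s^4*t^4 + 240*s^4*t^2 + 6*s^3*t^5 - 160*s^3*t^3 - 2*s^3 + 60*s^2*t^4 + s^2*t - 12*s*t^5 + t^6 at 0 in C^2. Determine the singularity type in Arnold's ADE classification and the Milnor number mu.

The Hessian of f at 0 is [[0, 0], [0, 0]] with rank 0, so corank 2. A Groebner basis of the Jacobian ideal J(f) in C{s,t} is {s*t/12 + t^5, s*t^2, s^2 - s*t/2}; counting standard monomials gives mu = 7. Corank 2; j^3 = -s^2*(2*s - t) has shape L^2 M (L != M), so D-series; mu = 7 gives D_7.

Type D7, Milnor number mu = 7.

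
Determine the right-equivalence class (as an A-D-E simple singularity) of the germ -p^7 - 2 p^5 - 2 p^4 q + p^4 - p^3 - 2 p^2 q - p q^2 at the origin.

D_5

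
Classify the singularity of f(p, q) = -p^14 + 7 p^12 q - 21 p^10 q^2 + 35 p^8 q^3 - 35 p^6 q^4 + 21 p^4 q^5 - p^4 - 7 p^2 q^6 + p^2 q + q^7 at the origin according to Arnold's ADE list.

D8

The Hessian of f at 0 has rank 0. Corank 2; j^3 = p^2*q has shape L^2 M (L != M), so D-series; mu = 8 gives D_8.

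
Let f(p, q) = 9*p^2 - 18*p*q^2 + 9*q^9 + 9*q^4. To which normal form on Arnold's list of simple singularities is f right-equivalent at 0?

A_8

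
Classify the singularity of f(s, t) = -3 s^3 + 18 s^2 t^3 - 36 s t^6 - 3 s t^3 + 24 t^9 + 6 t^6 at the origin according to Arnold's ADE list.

E_{7}

The Hessian of f at 0 has rank 0. Corank 2; j^3 = -3*s^3 is a perfect cube, so E-series; the 4-jet and mu = 7 give E_7.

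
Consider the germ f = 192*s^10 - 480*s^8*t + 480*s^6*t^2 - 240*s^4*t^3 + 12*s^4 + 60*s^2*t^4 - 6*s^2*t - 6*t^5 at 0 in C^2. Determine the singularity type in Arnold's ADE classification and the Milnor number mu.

The Hessian of f at 0 is [[0, 0], [0, 0]] with rank 0, so corank 2. A Groebner basis of the Jacobian ideal J(f) in C{s,t} is {s^2/5 + t^4, s^3, s*t}; counting standard monomials gives mu = 6. Corank 2; j^3 = -6*s^2*t has shape L^2 M (L != M), so D-series; mu = 6 gives D_6.

Type D_{6}, Milnor number mu = 6.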